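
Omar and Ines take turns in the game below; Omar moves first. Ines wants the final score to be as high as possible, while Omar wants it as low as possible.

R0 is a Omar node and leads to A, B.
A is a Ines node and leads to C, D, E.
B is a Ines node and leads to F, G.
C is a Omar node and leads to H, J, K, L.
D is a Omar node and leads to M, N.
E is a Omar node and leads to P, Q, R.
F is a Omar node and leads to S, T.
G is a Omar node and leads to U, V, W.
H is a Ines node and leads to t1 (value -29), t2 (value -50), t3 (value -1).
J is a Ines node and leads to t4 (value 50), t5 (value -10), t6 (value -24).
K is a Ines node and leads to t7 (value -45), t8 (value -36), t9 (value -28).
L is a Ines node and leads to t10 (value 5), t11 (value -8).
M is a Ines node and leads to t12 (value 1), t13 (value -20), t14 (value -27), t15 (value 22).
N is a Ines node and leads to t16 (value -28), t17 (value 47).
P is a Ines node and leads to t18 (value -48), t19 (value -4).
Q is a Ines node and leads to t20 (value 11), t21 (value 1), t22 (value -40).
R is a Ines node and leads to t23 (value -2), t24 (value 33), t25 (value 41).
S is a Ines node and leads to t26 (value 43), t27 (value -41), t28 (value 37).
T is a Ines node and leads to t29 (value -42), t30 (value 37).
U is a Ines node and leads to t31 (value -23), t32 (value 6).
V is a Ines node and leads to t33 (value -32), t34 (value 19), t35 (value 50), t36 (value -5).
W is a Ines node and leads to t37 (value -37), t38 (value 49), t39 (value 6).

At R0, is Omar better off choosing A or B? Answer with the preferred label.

A

H (Ines): max(-29, -50, -1) = -1
J (Ines): max(50, -10, -24) = 50
K (Ines): max(-45, -36, -28) = -28
L (Ines): max(5, -8) = 5
C (Omar): min(-1, 50, -28, 5) = -28
M (Ines): max(1, -20, -27, 22) = 22
N (Ines): max(-28, 47) = 47
D (Omar): min(22, 47) = 22
P (Ines): max(-48, -4) = -4
Q (Ines): max(11, 1, -40) = 11
R (Ines): max(-2, 33, 41) = 41
E (Omar): min(-4, 11, 41) = -4
A (Ines): max(-28, 22, -4) = 22
S (Ines): max(43, -41, 37) = 43
T (Ines): max(-42, 37) = 37
F (Omar): min(43, 37) = 37
U (Ines): max(-23, 6) = 6
V (Ines): max(-32, 19, 50, -5) = 50
W (Ines): max(-37, 49, 6) = 49
G (Omar): min(6, 50, 49) = 6
B (Ines): max(37, 6) = 37
Omar prefers the lower value; A=22, B=37. A is better since 22 < 37.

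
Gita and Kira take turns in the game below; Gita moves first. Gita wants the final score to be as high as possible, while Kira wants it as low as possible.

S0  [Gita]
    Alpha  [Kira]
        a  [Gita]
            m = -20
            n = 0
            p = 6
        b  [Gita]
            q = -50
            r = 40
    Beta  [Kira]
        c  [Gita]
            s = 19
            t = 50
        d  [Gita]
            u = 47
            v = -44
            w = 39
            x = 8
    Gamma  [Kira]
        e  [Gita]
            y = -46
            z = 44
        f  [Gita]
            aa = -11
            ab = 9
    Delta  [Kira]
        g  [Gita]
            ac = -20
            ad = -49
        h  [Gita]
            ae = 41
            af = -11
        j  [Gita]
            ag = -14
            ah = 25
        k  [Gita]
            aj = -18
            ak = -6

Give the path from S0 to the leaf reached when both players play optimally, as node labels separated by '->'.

a (Gita): max(-20, 0, 6) = 6
b (Gita): max(-50, 40) = 40
Alpha (Kira): min(6, 40) = 6
c (Gita): max(19, 50) = 50
d (Gita): max(47, -44, 39, 8) = 47
Beta (Kira): min(50, 47) = 47
e (Gita): max(-46, 44) = 44
f (Gita): max(-11, 9) = 9
Gamma (Kira): min(44, 9) = 9
g (Gita): max(-20, -49) = -20
h (Gita): max(41, -11) = 41
j (Gita): max(-14, 25) = 25
k (Gita): max(-18, -6) = -6
Delta (Kira): min(-20, 41, 25, -6) = -20
S0 (Gita): max(6, 47, 9, -20) = 47
At S0, Gita picks Beta (highest: 47).
At Beta, Kira picks d (lowest: 47).
At d, Gita picks u (highest: 47).
Terminal value 47.

S0 -> Beta -> d -> u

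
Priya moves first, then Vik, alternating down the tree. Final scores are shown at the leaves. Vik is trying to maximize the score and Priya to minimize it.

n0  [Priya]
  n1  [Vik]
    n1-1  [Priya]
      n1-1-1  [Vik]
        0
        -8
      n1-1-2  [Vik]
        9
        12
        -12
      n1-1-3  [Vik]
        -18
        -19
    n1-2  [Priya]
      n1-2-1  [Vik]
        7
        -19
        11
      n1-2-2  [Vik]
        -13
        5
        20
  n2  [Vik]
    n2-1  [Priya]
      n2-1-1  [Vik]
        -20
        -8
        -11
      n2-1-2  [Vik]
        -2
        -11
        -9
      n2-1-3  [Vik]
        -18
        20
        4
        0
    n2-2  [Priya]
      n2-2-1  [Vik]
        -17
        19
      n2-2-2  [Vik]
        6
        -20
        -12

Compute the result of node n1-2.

n1-2-1 (Vik): max(7, -19, 11) = 11
n1-2-2 (Vik): max(-13, 5, 20) = 20
n1-2 (Priya): min(11, 20) = 11

11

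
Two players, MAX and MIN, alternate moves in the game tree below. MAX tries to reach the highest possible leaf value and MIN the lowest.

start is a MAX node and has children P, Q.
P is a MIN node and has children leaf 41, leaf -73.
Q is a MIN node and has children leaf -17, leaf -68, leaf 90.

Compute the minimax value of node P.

P (MIN): min(41, -73) = -73

-73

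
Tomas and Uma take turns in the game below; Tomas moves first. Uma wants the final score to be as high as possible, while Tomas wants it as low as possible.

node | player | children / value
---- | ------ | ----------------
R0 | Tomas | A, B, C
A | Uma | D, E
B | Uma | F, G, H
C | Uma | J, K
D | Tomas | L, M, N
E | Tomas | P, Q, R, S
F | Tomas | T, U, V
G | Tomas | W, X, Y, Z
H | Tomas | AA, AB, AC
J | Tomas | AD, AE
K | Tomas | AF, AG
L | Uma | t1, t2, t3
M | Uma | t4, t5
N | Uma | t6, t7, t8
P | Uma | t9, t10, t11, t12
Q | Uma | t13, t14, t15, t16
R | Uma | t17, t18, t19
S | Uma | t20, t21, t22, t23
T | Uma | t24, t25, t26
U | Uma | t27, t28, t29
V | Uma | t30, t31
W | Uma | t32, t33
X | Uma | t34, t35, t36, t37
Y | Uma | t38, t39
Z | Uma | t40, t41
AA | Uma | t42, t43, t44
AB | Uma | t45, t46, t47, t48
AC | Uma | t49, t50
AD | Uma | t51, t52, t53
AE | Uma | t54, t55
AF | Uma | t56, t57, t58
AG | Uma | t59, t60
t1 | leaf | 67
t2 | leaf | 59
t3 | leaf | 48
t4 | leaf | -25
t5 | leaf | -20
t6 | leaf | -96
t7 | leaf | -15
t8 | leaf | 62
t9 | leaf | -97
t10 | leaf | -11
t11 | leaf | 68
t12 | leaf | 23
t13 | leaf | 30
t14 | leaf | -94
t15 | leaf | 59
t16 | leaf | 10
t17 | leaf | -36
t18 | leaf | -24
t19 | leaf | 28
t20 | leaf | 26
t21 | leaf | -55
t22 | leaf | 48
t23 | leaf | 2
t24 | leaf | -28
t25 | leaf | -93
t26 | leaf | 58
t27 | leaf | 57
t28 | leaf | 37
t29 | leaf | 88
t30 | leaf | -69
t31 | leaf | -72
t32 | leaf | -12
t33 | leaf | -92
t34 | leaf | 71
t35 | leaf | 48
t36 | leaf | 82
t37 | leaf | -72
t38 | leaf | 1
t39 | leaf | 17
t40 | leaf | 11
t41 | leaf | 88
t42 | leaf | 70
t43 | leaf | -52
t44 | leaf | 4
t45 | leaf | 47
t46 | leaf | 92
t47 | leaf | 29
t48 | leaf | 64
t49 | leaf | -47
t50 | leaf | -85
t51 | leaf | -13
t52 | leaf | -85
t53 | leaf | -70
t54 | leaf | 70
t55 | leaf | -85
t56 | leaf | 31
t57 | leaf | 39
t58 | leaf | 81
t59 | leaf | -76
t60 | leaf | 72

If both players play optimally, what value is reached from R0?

-12

L (Uma): max(67, 59, 48) = 67
M (Uma): max(-25, -20) = -20
N (Uma): max(-96, -15, 62) = 62
D (Tomas): min(67, -20, 62) = -20
P (Uma): max(-97, -11, 68, 23) = 68
Q (Uma): max(30, -94, 59, 10) = 59
R (Uma): max(-36, -24, 28) = 28
S (Uma): max(26, -55, 48, 2) = 48
E (Tomas): min(68, 59, 28, 48) = 28
A (Uma): max(-20, 28) = 28
T (Uma): max(-28, -93, 58) = 58
U (Uma): max(57, 37, 88) = 88
V (Uma): max(-69, -72) = -69
F (Tomas): min(58, 88, -69) = -69
W (Uma): max(-12, -92) = -12
X (Uma): max(71, 48, 82, -72) = 82
Y (Uma): max(1, 17) = 17
Z (Uma): max(11, 88) = 88
G (Tomas): min(-12, 82, 17, 88) = -12
AA (Uma): max(70, -52, 4) = 70
AB (Uma): max(47, 92, 29, 64) = 92
AC (Uma): max(-47, -85) = -47
H (Tomas): min(70, 92, -47) = -47
B (Uma): max(-69, -12, -47) = -12
AD (Uma): max(-13, -85, -70) = -13
AE (Uma): max(70, -85) = 70
J (Tomas): min(-13, 70) = -13
AF (Uma): max(31, 39, 81) = 81
AG (Uma): max(-76, 72) = 72
K (Tomas): min(81, 72) = 72
C (Uma): max(-13, 72) = 72
R0 (Tomas): min(28, -12, 72) = -12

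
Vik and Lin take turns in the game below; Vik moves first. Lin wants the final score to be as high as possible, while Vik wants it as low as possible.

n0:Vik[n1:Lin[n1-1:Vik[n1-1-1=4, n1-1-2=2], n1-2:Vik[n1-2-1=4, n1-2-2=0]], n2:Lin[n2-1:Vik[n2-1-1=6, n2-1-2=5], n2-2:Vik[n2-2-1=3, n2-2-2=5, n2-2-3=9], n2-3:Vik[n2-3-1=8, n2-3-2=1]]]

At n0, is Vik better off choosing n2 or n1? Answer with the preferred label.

n1

n2-1 (Vik): min(6, 5) = 5
n2-2 (Vik): min(3, 5, 9) = 3
n2-3 (Vik): min(8, 1) = 1
n2 (Lin): max(5, 3, 1) = 5
n1-1 (Vik): min(4, 2) = 2
n1-2 (Vik): min(4, 0) = 0
n1 (Lin): max(2, 0) = 2
Vik prefers the lower value; n2=5, n1=2. n1 is better since 2 < 5.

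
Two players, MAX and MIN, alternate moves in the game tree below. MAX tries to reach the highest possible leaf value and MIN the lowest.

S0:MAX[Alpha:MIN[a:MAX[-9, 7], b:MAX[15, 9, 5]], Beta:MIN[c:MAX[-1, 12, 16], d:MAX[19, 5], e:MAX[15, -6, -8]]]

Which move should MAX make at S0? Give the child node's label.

a (MAX): max(-9, 7) = 7
b (MAX): max(15, 9, 5) = 15
Alpha (MIN): min(7, 15) = 7
c (MAX): max(-1, 12, 16) = 16
d (MAX): max(19, 5) = 19
e (MAX): max(15, -6, -8) = 15
Beta (MIN): min(16, 19, 15) = 15
S0 (MAX): max(7, 15) = 15
MAX at S0 wants the highest of {Alpha=7, Beta=15}, so chooses Beta.

Beta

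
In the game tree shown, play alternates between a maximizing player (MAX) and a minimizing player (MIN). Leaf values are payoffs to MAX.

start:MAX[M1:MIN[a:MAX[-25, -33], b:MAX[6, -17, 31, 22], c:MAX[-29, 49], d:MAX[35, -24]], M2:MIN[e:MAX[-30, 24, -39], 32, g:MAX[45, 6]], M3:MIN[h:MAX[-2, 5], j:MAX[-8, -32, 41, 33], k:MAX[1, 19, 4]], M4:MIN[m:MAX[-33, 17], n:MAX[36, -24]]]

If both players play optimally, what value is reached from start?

24

a (MAX): max(-25, -33) = -25
b (MAX): max(6, -17, 31, 22) = 31
c (MAX): max(-29, 49) = 49
d (MAX): max(35, -24) = 35
M1 (MIN): min(-25, 31, 49, 35) = -25
e (MAX): max(-30, 24, -39) = 24
g (MAX): max(45, 6) = 45
M2 (MIN): min(24, 32, 45) = 24
h (MAX): max(-2, 5) = 5
j (MAX): max(-8, -32, 41, 33) = 41
k (MAX): max(1, 19, 4) = 19
M3 (MIN): min(5, 41, 19) = 5
m (MAX): max(-33, 17) = 17
n (MAX): max(36, -24) = 36
M4 (MIN): min(17, 36) = 17
start (MAX): max(-25, 24, 5, 17) = 24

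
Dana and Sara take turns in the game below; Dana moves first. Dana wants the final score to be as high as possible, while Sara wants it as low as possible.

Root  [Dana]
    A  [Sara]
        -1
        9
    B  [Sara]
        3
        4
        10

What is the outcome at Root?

A (Sara): min(-1, 9) = -1
B (Sara): min(3, 4, 10) = 3
Root (Dana): max(-1, 3) = 3

3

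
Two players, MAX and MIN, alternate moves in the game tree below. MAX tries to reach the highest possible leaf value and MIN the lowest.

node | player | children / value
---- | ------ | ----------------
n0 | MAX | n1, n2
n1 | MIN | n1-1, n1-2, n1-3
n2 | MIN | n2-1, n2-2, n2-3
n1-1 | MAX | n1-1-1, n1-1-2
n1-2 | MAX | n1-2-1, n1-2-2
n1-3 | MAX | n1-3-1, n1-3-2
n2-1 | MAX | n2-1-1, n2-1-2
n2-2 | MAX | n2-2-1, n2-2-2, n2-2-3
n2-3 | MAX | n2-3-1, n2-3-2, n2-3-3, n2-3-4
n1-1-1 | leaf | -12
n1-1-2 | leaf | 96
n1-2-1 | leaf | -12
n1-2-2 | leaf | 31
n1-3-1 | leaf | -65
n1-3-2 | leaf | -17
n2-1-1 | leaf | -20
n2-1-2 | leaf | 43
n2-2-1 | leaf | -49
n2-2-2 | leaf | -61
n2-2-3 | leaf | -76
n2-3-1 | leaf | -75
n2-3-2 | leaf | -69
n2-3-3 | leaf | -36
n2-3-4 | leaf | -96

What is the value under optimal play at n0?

-17

n1-1 (MAX): max(-12, 96) = 96
n1-2 (MAX): max(-12, 31) = 31
n1-3 (MAX): max(-65, -17) = -17
n1 (MIN): min(96, 31, -17) = -17
n2-1 (MAX): max(-20, 43) = 43
n2-2 (MAX): max(-49, -61, -76) = -49
n2-3 (MAX): max(-75, -69, -36, -96) = -36
n2 (MIN): min(43, -49, -36) = -49
n0 (MAX): max(-17, -49) = -17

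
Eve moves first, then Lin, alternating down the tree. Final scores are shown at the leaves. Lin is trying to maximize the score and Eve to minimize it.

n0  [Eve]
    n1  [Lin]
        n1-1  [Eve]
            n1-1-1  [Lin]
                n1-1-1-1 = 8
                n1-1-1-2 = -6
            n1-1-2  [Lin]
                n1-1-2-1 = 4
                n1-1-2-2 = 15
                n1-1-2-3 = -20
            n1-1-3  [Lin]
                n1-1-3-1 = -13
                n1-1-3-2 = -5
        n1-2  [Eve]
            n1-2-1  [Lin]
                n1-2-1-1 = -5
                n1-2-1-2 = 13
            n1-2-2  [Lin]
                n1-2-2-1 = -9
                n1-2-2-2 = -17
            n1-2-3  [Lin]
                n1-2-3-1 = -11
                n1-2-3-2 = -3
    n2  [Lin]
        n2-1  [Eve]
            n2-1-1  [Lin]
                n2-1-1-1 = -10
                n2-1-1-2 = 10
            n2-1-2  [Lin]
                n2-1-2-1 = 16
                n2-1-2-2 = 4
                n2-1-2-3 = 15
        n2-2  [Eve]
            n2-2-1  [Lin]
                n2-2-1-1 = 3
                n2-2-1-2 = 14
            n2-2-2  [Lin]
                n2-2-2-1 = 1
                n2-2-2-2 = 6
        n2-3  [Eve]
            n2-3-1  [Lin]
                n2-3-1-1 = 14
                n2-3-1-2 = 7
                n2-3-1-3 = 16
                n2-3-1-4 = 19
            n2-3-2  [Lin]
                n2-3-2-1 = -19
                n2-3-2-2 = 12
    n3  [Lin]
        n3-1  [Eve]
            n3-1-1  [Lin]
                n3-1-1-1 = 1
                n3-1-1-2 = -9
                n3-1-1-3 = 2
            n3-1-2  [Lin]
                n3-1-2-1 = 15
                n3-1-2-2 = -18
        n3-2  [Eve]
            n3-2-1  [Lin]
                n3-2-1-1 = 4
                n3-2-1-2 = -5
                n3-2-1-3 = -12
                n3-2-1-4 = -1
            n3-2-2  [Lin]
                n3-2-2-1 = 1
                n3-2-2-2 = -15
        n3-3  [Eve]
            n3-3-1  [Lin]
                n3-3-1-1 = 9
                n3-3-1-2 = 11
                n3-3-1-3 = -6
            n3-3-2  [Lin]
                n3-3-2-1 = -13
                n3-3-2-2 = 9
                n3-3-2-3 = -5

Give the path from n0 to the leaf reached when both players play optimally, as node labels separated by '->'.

n0 -> n1 -> n1-1 -> n1-1-3 -> n1-1-3-2

n1-1-1 (Lin): max(8, -6) = 8
n1-1-2 (Lin): max(4, 15, -20) = 15
n1-1-3 (Lin): max(-13, -5) = -5
n1-1 (Eve): min(8, 15, -5) = -5
n1-2-1 (Lin): max(-5, 13) = 13
n1-2-2 (Lin): max(-9, -17) = -9
n1-2-3 (Lin): max(-11, -3) = -3
n1-2 (Eve): min(13, -9, -3) = -9
n1 (Lin): max(-5, -9) = -5
n2-1-1 (Lin): max(-10, 10) = 10
n2-1-2 (Lin): max(16, 4, 15) = 16
n2-1 (Eve): min(10, 16) = 10
n2-2-1 (Lin): max(3, 14) = 14
n2-2-2 (Lin): max(1, 6) = 6
n2-2 (Eve): min(14, 6) = 6
n2-3-1 (Lin): max(14, 7, 16, 19) = 19
n2-3-2 (Lin): max(-19, 12) = 12
n2-3 (Eve): min(19, 12) = 12
n2 (Lin): max(10, 6, 12) = 12
n3-1-1 (Lin): max(1, -9, 2) = 2
n3-1-2 (Lin): max(15, -18) = 15
n3-1 (Eve): min(2, 15) = 2
n3-2-1 (Lin): max(4, -5, -12, -1) = 4
n3-2-2 (Lin): max(1, -15) = 1
n3-2 (Eve): min(4, 1) = 1
n3-3-1 (Lin): max(9, 11, -6) = 11
n3-3-2 (Lin): max(-13, 9, -5) = 9
n3-3 (Eve): min(11, 9) = 9
n3 (Lin): max(2, 1, 9) = 9
n0 (Eve): min(-5, 12, 9) = -5
At n0, Eve picks n1 (lowest: -5).
At n1, Lin picks n1-1 (highest: -5).
At n1-1, Eve picks n1-1-3 (lowest: -5).
At n1-1-3, Lin picks n1-1-3-2 (highest: -5).
Terminal value -5.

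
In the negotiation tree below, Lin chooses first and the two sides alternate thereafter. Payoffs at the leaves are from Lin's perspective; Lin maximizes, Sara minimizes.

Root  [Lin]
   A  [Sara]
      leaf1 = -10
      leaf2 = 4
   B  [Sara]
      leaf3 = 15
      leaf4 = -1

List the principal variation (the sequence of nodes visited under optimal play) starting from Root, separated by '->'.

A (Sara): min(-10, 4) = -10
B (Sara): min(15, -1) = -1
Root (Lin): max(-10, -1) = -1
At Root, Lin picks B (highest: -1).
At B, Sara picks leaf4 (lowest: -1).
Terminal value -1.

Root -> B -> leaf4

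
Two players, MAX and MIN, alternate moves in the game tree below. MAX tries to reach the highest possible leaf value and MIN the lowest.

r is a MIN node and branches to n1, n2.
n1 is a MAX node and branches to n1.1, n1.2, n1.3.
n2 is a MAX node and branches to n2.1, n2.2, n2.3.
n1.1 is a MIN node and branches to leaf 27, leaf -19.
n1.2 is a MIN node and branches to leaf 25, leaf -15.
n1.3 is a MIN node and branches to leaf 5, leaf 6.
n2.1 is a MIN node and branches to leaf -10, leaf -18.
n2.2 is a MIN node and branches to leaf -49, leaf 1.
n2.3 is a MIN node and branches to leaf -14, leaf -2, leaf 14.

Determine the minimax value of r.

-14

n1.1 (MIN): min(27, -19) = -19
n1.2 (MIN): min(25, -15) = -15
n1.3 (MIN): min(5, 6) = 5
n1 (MAX): max(-19, -15, 5) = 5
n2.1 (MIN): min(-10, -18) = -18
n2.2 (MIN): min(-49, 1) = -49
n2.3 (MIN): min(-14, -2, 14) = -14
n2 (MAX): max(-18, -49, -14) = -14
r (MIN): min(5, -14) = -14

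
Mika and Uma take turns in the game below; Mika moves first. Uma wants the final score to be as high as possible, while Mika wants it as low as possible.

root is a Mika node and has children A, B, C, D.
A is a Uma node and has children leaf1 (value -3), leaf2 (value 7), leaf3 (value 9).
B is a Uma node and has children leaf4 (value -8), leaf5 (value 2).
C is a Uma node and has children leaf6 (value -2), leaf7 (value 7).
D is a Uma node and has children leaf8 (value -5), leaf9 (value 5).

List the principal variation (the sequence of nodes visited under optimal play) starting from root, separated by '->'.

root -> B -> leaf5

A (Uma): max(-3, 7, 9) = 9
B (Uma): max(-8, 2) = 2
C (Uma): max(-2, 7) = 7
D (Uma): max(-5, 5) = 5
root (Mika): min(9, 2, 7, 5) = 2
At root, Mika picks B (lowest: 2).
At B, Uma picks leaf5 (highest: 2).
Terminal value 2.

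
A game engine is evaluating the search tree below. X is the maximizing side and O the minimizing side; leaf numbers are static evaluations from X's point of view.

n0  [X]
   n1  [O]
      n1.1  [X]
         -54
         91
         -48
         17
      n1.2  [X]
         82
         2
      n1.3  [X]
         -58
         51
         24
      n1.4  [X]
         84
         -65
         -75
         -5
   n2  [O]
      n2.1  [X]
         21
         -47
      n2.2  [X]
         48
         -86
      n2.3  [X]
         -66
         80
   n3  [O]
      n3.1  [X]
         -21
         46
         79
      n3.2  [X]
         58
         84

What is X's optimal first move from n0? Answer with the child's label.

n1.1 (X): max(-54, 91, -48, 17) = 91
n1.2 (X): max(82, 2) = 82
n1.3 (X): max(-58, 51, 24) = 51
n1.4 (X): max(84, -65, -75, -5) = 84
n1 (O): min(91, 82, 51, 84) = 51
n2.1 (X): max(21, -47) = 21
n2.2 (X): max(48, -86) = 48
n2.3 (X): max(-66, 80) = 80
n2 (O): min(21, 48, 80) = 21
n3.1 (X): max(-21, 46, 79) = 79
n3.2 (X): max(58, 84) = 84
n3 (O): min(79, 84) = 79
n0 (X): max(51, 21, 79) = 79
X at n0 wants the highest of {n1=51, n2=21, n3=79}, so chooses n3.

n3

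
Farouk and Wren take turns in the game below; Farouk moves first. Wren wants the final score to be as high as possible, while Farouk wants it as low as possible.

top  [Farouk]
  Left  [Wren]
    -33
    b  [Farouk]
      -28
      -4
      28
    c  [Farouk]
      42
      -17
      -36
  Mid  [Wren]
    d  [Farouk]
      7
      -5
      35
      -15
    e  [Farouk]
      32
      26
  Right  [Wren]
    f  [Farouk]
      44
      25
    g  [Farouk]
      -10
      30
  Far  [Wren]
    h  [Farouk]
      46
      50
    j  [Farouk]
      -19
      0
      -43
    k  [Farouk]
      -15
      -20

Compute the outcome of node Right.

f (Farouk): min(44, 25) = 25
g (Farouk): min(-10, 30) = -10
Right (Wren): max(25, -10) = 25

25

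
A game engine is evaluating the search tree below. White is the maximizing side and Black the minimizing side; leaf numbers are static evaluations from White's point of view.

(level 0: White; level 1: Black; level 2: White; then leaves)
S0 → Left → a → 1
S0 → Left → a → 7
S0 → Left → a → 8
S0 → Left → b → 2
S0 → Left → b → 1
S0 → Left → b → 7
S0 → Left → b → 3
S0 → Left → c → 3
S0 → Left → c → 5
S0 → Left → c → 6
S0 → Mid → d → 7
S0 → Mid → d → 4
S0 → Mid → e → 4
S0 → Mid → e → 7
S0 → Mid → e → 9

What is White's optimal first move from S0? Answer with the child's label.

a (White): max(1, 7, 8) = 8
b (White): max(2, 1, 7, 3) = 7
c (White): max(3, 5, 6) = 6
Left (Black): min(8, 7, 6) = 6
d (White): max(7, 4) = 7
e (White): max(4, 7, 9) = 9
Mid (Black): min(7, 9) = 7
S0 (White): max(6, 7) = 7
White at S0 wants the highest of {Left=6, Mid=7}, so chooses Mid.

Mid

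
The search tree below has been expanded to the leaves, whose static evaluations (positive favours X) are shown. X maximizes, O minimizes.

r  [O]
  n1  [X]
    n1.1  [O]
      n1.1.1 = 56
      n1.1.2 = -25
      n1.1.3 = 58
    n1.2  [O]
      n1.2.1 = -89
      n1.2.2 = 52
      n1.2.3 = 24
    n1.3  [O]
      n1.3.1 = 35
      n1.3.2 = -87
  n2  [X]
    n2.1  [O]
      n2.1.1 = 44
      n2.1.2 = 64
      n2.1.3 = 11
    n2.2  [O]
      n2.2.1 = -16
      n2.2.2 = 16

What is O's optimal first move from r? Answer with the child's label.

n1.1 (O): min(56, -25, 58) = -25
n1.2 (O): min(-89, 52, 24) = -89
n1.3 (O): min(35, -87) = -87
n1 (X): max(-25, -89, -87) = -25
n2.1 (O): min(44, 64, 11) = 11
n2.2 (O): min(-16, 16) = -16
n2 (X): max(11, -16) = 11
r (O): min(-25, 11) = -25
O at r wants the lowest of {n1=-25, n2=11}, so chooses n1.

n1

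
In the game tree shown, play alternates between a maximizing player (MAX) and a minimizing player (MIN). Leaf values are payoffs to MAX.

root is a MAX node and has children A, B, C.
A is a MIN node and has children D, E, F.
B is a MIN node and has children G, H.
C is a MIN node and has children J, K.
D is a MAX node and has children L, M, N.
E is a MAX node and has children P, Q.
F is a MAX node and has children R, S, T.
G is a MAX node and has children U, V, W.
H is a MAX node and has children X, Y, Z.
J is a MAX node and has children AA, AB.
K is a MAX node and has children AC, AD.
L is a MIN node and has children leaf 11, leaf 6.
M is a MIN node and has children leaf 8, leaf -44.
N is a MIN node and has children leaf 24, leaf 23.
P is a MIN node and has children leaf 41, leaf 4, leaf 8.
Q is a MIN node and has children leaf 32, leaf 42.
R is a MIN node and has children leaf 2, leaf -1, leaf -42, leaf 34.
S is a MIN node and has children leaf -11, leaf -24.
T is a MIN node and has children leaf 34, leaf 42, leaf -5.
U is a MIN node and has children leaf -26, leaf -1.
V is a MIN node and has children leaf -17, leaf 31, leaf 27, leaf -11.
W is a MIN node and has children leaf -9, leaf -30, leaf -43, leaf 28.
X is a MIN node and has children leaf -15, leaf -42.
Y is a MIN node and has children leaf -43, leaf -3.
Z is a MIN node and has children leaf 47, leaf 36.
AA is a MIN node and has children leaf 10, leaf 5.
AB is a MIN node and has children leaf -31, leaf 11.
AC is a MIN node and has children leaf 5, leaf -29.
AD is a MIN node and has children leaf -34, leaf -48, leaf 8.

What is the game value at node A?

-5

L (MIN): min(11, 6) = 6
M (MIN): min(8, -44) = -44
N (MIN): min(24, 23) = 23
D (MAX): max(6, -44, 23) = 23
P (MIN): min(41, 4, 8) = 4
Q (MIN): min(32, 42) = 32
E (MAX): max(4, 32) = 32
R (MIN): min(2, -1, -42, 34) = -42
S (MIN): min(-11, -24) = -24
T (MIN): min(34, 42, -5) = -5
F (MAX): max(-42, -24, -5) = -5
A (MIN): min(23, 32, -5) = -5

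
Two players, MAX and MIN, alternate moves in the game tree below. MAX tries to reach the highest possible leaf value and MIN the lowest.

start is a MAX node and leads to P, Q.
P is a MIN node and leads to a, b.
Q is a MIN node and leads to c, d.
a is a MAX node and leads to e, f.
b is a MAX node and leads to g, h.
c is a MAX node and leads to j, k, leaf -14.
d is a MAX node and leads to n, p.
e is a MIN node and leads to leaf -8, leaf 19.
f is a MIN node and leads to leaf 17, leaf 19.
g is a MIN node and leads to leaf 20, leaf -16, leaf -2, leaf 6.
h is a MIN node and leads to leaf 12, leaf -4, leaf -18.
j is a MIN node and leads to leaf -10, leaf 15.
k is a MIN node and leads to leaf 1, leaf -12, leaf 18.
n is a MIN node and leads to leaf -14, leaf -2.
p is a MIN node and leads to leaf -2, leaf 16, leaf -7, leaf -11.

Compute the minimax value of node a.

17

e (MIN): min(-8, 19) = -8
f (MIN): min(17, 19) = 17
a (MAX): max(-8, 17) = 17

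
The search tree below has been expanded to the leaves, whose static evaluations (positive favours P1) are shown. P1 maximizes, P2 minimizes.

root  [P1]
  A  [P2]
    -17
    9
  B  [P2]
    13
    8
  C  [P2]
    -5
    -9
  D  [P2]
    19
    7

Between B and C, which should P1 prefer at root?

B

B (P2): min(13, 8) = 8
C (P2): min(-5, -9) = -9
P1 prefers the higher value; B=8, C=-9. B is better since 8 > -9.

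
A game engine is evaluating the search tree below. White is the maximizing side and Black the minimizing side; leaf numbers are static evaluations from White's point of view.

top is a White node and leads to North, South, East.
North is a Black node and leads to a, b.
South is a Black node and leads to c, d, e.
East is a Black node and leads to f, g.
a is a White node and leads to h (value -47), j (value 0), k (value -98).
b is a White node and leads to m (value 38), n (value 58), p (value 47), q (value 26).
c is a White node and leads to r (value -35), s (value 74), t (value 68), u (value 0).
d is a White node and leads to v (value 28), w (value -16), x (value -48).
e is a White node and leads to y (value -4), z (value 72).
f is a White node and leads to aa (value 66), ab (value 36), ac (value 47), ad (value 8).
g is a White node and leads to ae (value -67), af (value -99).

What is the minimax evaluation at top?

28

a (White): max(-47, 0, -98) = 0
b (White): max(38, 58, 47, 26) = 58
North (Black): min(0, 58) = 0
c (White): max(-35, 74, 68, 0) = 74
d (White): max(28, -16, -48) = 28
e (White): max(-4, 72) = 72
South (Black): min(74, 28, 72) = 28
f (White): max(66, 36, 47, 8) = 66
g (White): max(-67, -99) = -67
East (Black): min(66, -67) = -67
top (White): max(0, 28, -67) = 28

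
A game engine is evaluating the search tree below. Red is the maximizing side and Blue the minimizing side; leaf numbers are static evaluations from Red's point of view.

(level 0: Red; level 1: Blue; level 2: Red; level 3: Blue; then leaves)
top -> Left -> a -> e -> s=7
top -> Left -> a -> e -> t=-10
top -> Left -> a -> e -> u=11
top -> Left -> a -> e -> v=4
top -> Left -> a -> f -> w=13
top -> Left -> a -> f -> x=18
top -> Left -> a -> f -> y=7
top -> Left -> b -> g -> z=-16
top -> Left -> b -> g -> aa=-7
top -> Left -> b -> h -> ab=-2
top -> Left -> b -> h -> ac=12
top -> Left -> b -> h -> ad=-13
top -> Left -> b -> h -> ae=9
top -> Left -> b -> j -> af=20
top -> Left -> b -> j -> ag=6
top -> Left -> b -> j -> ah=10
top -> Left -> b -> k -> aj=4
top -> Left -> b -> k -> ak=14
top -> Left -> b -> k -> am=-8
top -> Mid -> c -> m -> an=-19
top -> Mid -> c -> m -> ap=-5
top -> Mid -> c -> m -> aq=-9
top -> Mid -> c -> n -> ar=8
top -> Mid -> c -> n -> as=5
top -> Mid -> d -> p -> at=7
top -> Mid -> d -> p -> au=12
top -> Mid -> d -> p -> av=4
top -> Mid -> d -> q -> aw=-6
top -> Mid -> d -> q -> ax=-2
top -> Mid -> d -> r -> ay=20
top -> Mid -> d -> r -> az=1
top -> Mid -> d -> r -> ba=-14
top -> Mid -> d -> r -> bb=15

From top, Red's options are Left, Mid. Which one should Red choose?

Left

e (Blue): min(7, -10, 11, 4) = -10
f (Blue): min(13, 18, 7) = 7
a (Red): max(-10, 7) = 7
g (Blue): min(-16, -7) = -16
h (Blue): min(-2, 12, -13, 9) = -13
j (Blue): min(20, 6, 10) = 6
k (Blue): min(4, 14, -8) = -8
b (Red): max(-16, -13, 6, -8) = 6
Left (Blue): min(7, 6) = 6
m (Blue): min(-19, -5, -9) = -19
n (Blue): min(8, 5) = 5
c (Red): max(-19, 5) = 5
p (Blue): min(7, 12, 4) = 4
q (Blue): min(-6, -2) = -6
r (Blue): min(20, 1, -14, 15) = -14
d (Red): max(4, -6, -14) = 4
Mid (Blue): min(5, 4) = 4
top (Red): max(6, 4) = 6
Red at top wants the highest of {Left=6, Mid=4}, so chooses Left.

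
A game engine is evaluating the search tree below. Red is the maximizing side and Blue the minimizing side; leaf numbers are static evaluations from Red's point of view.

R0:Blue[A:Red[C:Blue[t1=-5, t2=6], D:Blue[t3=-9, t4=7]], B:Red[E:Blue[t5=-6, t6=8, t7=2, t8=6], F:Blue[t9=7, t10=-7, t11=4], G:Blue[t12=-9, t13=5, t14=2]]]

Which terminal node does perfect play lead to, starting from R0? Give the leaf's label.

C (Blue): min(-5, 6) = -5
D (Blue): min(-9, 7) = -9
A (Red): max(-5, -9) = -5
E (Blue): min(-6, 8, 2, 6) = -6
F (Blue): min(7, -7, 4) = -7
G (Blue): min(-9, 5, 2) = -9
B (Red): max(-6, -7, -9) = -6
R0 (Blue): min(-5, -6) = -6
At R0, Blue picks B (lowest: -6).
At B, Red picks E (highest: -6).
At E, Blue picks t5 (lowest: -6).
Terminal value -6.

t5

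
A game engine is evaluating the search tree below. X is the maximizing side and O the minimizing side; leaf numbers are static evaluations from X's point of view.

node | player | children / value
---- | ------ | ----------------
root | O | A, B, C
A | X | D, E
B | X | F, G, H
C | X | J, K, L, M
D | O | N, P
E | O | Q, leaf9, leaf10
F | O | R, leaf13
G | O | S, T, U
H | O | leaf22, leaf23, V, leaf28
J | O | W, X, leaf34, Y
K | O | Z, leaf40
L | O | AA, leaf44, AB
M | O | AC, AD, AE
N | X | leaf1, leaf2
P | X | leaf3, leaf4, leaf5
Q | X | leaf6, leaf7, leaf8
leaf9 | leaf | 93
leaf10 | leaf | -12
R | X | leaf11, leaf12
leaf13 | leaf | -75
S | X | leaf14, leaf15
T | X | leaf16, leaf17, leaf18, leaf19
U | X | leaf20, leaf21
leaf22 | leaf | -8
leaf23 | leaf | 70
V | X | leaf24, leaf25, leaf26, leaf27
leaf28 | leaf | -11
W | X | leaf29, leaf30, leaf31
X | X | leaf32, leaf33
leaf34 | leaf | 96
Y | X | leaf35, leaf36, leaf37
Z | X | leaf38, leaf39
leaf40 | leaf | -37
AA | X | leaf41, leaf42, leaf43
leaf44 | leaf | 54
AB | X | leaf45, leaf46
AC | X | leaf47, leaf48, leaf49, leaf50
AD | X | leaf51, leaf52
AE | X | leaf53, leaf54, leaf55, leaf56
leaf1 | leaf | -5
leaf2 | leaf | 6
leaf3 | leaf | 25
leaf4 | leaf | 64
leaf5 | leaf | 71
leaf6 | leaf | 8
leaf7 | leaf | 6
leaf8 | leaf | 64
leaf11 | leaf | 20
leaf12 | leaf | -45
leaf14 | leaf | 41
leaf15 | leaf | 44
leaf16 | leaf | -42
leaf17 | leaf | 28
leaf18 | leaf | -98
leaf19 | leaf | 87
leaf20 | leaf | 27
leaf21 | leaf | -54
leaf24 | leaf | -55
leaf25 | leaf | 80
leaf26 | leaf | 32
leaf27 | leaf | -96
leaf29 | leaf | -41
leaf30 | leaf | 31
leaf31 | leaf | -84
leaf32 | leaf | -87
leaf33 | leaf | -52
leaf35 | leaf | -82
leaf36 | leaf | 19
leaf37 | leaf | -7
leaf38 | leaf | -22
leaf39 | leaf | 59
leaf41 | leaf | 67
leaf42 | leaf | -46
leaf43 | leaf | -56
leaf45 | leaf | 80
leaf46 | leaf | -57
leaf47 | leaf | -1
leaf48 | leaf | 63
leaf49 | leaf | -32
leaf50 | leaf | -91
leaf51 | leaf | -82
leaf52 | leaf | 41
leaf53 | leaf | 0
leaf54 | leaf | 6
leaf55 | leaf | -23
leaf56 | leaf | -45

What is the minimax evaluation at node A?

6

N (X): max(-5, 6) = 6
P (X): max(25, 64, 71) = 71
D (O): min(6, 71) = 6
Q (X): max(8, 6, 64) = 64
E (O): min(64, 93, -12) = -12
A (X): max(6, -12) = 6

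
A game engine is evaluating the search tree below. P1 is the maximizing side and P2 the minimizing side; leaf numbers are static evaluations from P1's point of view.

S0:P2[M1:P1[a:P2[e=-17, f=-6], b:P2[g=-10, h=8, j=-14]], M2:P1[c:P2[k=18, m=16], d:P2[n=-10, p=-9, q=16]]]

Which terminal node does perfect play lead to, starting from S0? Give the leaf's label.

j

a (P2): min(-17, -6) = -17
b (P2): min(-10, 8, -14) = -14
M1 (P1): max(-17, -14) = -14
c (P2): min(18, 16) = 16
d (P2): min(-10, -9, 16) = -10
M2 (P1): max(16, -10) = 16
S0 (P2): min(-14, 16) = -14
At S0, P2 picks M1 (lowest: -14).
At M1, P1 picks b (highest: -14).
At b, P2 picks j (lowest: -14).
Terminal value -14.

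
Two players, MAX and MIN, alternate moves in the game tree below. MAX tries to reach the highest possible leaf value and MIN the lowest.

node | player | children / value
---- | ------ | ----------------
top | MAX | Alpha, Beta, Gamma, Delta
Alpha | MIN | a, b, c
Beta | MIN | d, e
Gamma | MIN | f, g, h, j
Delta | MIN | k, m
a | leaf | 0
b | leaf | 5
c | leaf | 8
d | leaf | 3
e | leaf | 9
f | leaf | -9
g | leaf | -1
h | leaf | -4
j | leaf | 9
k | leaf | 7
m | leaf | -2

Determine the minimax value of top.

Alpha (MIN): min(0, 5, 8) = 0
Beta (MIN): min(3, 9) = 3
Gamma (MIN): min(-9, -1, -4, 9) = -9
Delta (MIN): min(7, -2) = -2
top (MAX): max(0, 3, -9, -2) = 3

3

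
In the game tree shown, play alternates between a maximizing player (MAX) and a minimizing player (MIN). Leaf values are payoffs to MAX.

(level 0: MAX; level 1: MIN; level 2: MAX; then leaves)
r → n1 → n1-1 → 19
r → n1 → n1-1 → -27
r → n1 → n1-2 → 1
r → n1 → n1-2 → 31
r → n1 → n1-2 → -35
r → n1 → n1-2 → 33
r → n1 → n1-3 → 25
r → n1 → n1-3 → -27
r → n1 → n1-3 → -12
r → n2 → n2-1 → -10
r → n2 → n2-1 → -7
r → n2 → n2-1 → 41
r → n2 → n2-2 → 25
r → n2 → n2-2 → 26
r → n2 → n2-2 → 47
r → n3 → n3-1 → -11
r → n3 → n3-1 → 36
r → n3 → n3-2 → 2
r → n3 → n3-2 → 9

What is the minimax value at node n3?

9

n3-1 (MAX): max(-11, 36) = 36
n3-2 (MAX): max(2, 9) = 9
n3 (MIN): min(36, 9) = 9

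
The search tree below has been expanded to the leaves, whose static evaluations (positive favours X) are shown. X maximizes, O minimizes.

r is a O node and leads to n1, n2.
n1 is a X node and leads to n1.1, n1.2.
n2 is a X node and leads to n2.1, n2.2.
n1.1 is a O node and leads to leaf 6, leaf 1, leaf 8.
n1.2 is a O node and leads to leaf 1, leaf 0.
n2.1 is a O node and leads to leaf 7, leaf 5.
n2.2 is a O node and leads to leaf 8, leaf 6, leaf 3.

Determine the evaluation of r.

n1.1 (O): min(6, 1, 8) = 1
n1.2 (O): min(1, 0) = 0
n1 (X): max(1, 0) = 1
n2.1 (O): min(7, 5) = 5
n2.2 (O): min(8, 6, 3) = 3
n2 (X): max(5, 3) = 5
r (O): min(1, 5) = 1

1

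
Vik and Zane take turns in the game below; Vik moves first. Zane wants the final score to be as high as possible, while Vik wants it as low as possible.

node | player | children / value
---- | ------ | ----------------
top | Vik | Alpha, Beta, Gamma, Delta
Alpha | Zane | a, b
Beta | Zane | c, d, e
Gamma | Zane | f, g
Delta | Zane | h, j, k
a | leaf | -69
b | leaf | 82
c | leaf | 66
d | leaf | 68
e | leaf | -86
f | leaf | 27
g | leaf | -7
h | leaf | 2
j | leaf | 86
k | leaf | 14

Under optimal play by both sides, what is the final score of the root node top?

Alpha (Zane): max(-69, 82) = 82
Beta (Zane): max(66, 68, -86) = 68
Gamma (Zane): max(27, -7) = 27
Delta (Zane): max(2, 86, 14) = 86
top (Vik): min(82, 68, 27, 86) = 27

27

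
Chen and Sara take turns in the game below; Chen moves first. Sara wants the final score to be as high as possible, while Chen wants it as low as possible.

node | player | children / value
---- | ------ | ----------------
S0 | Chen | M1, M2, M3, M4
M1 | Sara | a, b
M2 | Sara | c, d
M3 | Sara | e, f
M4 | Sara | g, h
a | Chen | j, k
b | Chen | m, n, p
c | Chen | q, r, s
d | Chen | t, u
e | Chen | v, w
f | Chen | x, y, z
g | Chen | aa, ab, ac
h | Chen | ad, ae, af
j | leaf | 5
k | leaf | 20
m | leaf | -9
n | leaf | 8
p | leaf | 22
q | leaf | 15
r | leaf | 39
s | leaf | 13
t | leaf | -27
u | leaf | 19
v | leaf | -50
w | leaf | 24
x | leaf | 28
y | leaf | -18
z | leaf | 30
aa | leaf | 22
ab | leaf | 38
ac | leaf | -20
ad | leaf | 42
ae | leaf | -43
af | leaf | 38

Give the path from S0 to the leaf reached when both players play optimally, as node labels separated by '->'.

S0 -> M4 -> g -> ac

a (Chen): min(5, 20) = 5
b (Chen): min(-9, 8, 22) = -9
M1 (Sara): max(5, -9) = 5
c (Chen): min(15, 39, 13) = 13
d (Chen): min(-27, 19) = -27
M2 (Sara): max(13, -27) = 13
e (Chen): min(-50, 24) = -50
f (Chen): min(28, -18, 30) = -18
M3 (Sara): max(-50, -18) = -18
g (Chen): min(22, 38, -20) = -20
h (Chen): min(42, -43, 38) = -43
M4 (Sara): max(-20, -43) = -20
S0 (Chen): min(5, 13, -18, -20) = -20
At S0, Chen picks M4 (lowest: -20).
At M4, Sara picks g (highest: -20).
At g, Chen picks ac (lowest: -20).
Terminal value -20.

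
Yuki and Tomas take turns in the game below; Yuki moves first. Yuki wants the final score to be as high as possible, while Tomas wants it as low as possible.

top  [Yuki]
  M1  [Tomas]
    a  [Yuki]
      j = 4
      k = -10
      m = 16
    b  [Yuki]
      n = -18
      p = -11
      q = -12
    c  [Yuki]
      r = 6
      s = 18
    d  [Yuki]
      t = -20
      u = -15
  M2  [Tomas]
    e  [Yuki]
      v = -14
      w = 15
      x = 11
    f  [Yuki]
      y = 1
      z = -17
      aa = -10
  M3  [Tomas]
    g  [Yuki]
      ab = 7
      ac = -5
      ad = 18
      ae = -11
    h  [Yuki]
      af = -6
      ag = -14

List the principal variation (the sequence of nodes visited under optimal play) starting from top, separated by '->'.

a (Yuki): max(4, -10, 16) = 16
b (Yuki): max(-18, -11, -12) = -11
c (Yuki): max(6, 18) = 18
d (Yuki): max(-20, -15) = -15
M1 (Tomas): min(16, -11, 18, -15) = -15
e (Yuki): max(-14, 15, 11) = 15
f (Yuki): max(1, -17, -10) = 1
M2 (Tomas): min(15, 1) = 1
g (Yuki): max(7, -5, 18, -11) = 18
h (Yuki): max(-6, -14) = -6
M3 (Tomas): min(18, -6) = -6
top (Yuki): max(-15, 1, -6) = 1
At top, Yuki picks M2 (highest: 1).
At M2, Tomas picks f (lowest: 1).
At f, Yuki picks y (highest: 1).
Terminal value 1.

top -> M2 -> f -> y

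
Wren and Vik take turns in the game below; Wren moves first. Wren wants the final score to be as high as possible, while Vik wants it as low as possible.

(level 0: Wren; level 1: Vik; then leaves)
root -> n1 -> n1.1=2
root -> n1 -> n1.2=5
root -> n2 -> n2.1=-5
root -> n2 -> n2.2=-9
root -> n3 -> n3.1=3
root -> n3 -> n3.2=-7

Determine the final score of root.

2

n1 (Vik): min(2, 5) = 2
n2 (Vik): min(-5, -9) = -9
n3 (Vik): min(3, -7) = -7
root (Wren): max(2, -9, -7) = 2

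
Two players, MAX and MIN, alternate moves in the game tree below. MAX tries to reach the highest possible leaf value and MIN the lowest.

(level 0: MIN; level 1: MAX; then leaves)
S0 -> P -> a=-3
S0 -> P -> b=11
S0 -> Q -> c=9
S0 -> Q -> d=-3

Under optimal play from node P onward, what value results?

11

P (MAX): max(-3, 11) = 11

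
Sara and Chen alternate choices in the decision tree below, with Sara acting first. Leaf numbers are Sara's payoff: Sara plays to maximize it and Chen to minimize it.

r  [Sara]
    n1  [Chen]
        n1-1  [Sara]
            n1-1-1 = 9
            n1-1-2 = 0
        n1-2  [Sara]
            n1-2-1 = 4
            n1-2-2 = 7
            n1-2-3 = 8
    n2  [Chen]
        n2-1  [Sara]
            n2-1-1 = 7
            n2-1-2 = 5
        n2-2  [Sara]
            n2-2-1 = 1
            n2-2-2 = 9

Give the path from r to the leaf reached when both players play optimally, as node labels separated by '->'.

r -> n1 -> n1-2 -> n1-2-3

n1-1 (Sara): max(9, 0) = 9
n1-2 (Sara): max(4, 7, 8) = 8
n1 (Chen): min(9, 8) = 8
n2-1 (Sara): max(7, 5) = 7
n2-2 (Sara): max(1, 9) = 9
n2 (Chen): min(7, 9) = 7
r (Sara): max(8, 7) = 8
At r, Sara picks n1 (highest: 8).
At n1, Chen picks n1-2 (lowest: 8).
At n1-2, Sara picks n1-2-3 (highest: 8).
Terminal value 8.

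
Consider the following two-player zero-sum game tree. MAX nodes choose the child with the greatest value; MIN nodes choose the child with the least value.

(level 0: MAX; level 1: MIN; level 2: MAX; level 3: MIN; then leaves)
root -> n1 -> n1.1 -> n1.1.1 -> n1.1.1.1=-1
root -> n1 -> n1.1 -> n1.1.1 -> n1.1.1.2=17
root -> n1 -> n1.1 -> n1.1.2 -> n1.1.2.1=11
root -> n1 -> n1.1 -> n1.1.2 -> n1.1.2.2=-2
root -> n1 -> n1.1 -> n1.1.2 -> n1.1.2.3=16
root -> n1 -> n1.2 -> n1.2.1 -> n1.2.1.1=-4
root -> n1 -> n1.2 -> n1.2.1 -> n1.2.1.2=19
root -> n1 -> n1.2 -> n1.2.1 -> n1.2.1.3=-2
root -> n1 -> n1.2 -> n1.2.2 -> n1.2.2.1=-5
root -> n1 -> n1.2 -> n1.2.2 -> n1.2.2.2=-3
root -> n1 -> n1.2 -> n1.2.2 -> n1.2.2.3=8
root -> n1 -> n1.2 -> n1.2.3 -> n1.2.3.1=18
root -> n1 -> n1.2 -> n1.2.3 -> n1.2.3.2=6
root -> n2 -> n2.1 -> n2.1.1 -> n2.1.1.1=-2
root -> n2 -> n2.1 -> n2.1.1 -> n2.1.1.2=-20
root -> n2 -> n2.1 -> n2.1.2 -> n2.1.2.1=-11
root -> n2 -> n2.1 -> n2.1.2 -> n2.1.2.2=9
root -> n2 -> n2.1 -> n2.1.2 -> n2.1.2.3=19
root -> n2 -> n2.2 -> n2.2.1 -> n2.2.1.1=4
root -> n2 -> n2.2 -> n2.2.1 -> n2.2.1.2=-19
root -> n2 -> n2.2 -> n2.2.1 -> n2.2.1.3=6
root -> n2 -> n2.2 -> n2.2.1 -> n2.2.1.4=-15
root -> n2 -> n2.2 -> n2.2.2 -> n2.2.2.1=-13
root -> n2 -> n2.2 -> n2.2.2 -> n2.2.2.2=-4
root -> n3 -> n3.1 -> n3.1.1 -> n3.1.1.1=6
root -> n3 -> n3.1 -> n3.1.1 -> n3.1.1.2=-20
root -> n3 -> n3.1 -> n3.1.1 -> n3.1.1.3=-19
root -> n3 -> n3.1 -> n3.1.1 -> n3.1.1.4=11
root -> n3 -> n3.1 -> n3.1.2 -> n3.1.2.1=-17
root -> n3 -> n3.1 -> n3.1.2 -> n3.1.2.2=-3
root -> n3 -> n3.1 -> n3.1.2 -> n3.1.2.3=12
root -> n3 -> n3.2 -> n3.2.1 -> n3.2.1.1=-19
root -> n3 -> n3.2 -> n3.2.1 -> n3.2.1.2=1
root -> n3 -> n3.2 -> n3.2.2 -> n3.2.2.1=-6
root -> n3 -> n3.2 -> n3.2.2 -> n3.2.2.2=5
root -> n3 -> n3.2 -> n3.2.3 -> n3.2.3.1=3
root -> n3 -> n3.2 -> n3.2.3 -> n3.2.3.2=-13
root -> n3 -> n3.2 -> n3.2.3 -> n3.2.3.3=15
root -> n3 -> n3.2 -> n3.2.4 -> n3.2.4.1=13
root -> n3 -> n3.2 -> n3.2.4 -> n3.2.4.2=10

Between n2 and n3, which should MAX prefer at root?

n2.1.1 (MIN): min(-2, -20) = -20
n2.1.2 (MIN): min(-11, 9, 19) = -11
n2.1 (MAX): max(-20, -11) = -11
n2.2.1 (MIN): min(4, -19, 6, -15) = -19
n2.2.2 (MIN): min(-13, -4) = -13
n2.2 (MAX): max(-19, -13) = -13
n2 (MIN): min(-11, -13) = -13
n3.1.1 (MIN): min(6, -20, -19, 11) = -20
n3.1.2 (MIN): min(-17, -3, 12) = -17
n3.1 (MAX): max(-20, -17) = -17
n3.2.1 (MIN): min(-19, 1) = -19
n3.2.2 (MIN): min(-6, 5) = -6
n3.2.3 (MIN): min(3, -13, 15) = -13
n3.2.4 (MIN): min(13, 10) = 10
n3.2 (MAX): max(-19, -6, -13, 10) = 10
n3 (MIN): min(-17, 10) = -17
MAX prefers the higher value; n2=-13, n3=-17. n2 is better since -13 > -17.

n2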